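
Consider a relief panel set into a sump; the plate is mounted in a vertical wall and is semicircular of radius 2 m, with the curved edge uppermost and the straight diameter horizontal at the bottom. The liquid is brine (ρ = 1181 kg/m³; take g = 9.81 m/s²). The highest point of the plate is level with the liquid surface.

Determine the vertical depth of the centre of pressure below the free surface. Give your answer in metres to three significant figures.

h_p = 1.39 m

γ = ρg = 1181 × 9.81 / 1000 = 11.58561 kN/m³.
The centroid lies 4r/(3π) = 0.848826 m above the diameter, so r − 4r/(3π) = 2 − 0.848826 = 1.15117 m below the topmost point, so the centroid depth is h_c = 1.15117 m.
A = πr²/2 = π × 2²/2 = 6.28319 m².
Resultant F = γ·h_c·A = 11.58561 × 1.15117 × 6.28319 = 83.7989 kN.
I_c = (π/8 − 8/(9π))·r⁴ = 0.109757 × 2⁴ = 1.75611 m⁴.
Centre of pressure: y_p = y_c + I_c/(y_c·A) = 1.15117 + 1.75611/(1.15117 × 6.28319) = 1.15117 + 0.242791 = 1.39396 m along the plane.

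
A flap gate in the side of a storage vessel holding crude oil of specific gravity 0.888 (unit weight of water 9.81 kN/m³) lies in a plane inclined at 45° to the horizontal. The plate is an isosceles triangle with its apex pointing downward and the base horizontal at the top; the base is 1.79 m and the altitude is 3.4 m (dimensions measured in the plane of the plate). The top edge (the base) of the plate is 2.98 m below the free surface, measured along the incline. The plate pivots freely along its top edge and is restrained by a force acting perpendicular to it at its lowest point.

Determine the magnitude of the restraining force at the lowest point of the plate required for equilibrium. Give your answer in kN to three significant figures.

γ = 0.888 × 9.81 = 8.71128 kN/m³.
Let θ = 45° be the plate's angle to the horizontal; measure y along the incline from where the plane meets the free surface. Vertical depth h = y·sinθ with sinθ = 0.707107.
With the apex down, the centroid sits h/3 = 3.4/3 = 1.13333 m below the base (the top edge), so y_c = 2.98 + 1.13333 = 4.11333 m and h_c = 4.11333 × 0.707107 = 2.90856 m.
A = ½ × 1.79 × 3.4 = 3.043 m².
Resultant F = γ·h_c·A = 8.71128 × 2.90856 × 3.043 = 77.1013 kN.
I_c = b·h³/36 = 1.79 × 3.4³/36 = 1.95428 m⁴.
Centre of pressure: y_p = y_c + I_c/(y_c·A) = 4.11333 + 1.95428/(4.11333 × 3.043) = 4.11333 + 0.156132 = 4.26946 m along the plane.
The resultant acts 1.13333 + 0.156132 = 1.28946 m (along the plate) below the hinge at the top edge, so the moment about the hinge is M = F × 1.28946 = 77.1013 × 1.28946 = 99.419 kN·m.
A normal force at the bottom, 3.4 m from the hinge, must supply this moment: P = 99.419/3.4 = 29.2409 kN.

P ≈ 29.2 kN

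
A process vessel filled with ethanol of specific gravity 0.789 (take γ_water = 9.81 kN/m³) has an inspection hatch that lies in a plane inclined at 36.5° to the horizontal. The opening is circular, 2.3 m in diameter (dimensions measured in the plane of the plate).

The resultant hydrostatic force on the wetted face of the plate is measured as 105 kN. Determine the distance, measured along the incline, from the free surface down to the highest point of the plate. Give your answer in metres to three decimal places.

y_top ≈ 4.339 m

γ = 0.789 × 9.81 = 7.74009 kN/m³.
A = π(1.15)² = 4.15476 m².
From F = γ·h_c·A, the centroid depth is h_c = 105/(7.74009 × 4.15476) = 3.26511 m.
Let θ = 36.5° be the plate's angle to the horizontal; measure y along the incline from where the plane meets the free surface. Vertical depth h = y·sinθ with sinθ = 0.594823.
Along the incline, y_c = h_c/sinθ = 3.26511/0.594823 = 5.48921 m.
The centroid is at the centre, 1.15 m below the top of the plate, so the highest point sits at y_top = 5.48921 − 1.15 = 4.33921 m along the incline.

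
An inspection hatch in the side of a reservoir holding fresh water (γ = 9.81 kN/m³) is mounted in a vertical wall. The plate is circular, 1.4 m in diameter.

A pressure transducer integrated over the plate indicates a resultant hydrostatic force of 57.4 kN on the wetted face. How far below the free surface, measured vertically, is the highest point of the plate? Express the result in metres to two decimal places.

d_top ≈ 3.10 m

γ = 9.81 kN/m³.
A = π(0.7)² = 1.53938 m².
From F = γ·h_c·A, the centroid depth is h_c = 57.4/(9.81 × 1.53938) = 3.80099 m.
The centroid is at the centre, 0.7 m below the top of the plate, so the highest point sits at h_top = 3.80099 − 0.7 = 3.10099 m below the surface.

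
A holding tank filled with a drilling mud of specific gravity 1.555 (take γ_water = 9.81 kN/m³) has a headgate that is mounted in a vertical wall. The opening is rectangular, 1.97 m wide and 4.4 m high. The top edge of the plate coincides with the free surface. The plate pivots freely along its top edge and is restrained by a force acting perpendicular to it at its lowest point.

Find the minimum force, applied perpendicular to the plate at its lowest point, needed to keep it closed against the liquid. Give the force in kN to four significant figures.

P ≈ 193.9 kN

γ = 1.555 × 9.81 = 15.25455 kN/m³.
The centroid lies 4.4/2 = 2.2 m below the top edge, so the centroid depth is h_c = 2.2 m.
A = 1.97 × 4.4 = 8.668 m².
Resultant F = γ·h_c·A = 15.25455 × 2.2 × 8.668 = 290.898 kN.
I_c = b·h³/12 = 1.97 × 4.4³/12 = 13.9844 m⁴.
Centre of pressure: y_p = y_c + I_c/(y_c·A) = 2.2 + 13.9844/(2.2 × 8.668) = 2.2 + 0.733335 = 2.93334 m along the plane.
The resultant acts 2.2 + 0.733335 = 2.93334 m (along the plate) below the hinge at the top edge, so the moment about the hinge is M = F × 2.93334 = 290.898 × 2.93334 = 853.303 kN·m.
A normal force at the bottom, 4.4 m from the hinge, must supply this moment: P = 853.303/4.4 = 193.932 kN.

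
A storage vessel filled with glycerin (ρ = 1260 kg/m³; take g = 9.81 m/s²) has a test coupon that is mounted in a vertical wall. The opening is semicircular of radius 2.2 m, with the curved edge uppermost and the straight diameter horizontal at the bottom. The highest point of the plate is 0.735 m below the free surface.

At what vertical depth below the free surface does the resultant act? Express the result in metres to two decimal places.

h_p = 2.17 m

γ = ρg = 1260 × 9.81 / 1000 = 12.3606 kN/m³.
The centroid lies 4r/(3π) = 0.933709 m above the diameter, so r − 4r/(3π) = 2.2 − 0.933709 = 1.26629 m below the topmost point, so the centroid depth is h_c = 0.735 + 1.26629 = 2.00129 m.
A = πr²/2 = π × 2.2²/2 = 7.60265 m².
Resultant F = γ·h_c·A = 12.3606 × 2.00129 × 7.60265 = 188.068 kN.
I_c = (π/8 − 8/(9π))·r⁴ = 0.109757 × 2.2⁴ = 2.57112 m⁴.
Centre of pressure: y_p = y_c + I_c/(y_c·A) = 2.00129 + 2.57112/(2.00129 × 7.60265) = 2.00129 + 0.168985 = 2.17028 m along the plane.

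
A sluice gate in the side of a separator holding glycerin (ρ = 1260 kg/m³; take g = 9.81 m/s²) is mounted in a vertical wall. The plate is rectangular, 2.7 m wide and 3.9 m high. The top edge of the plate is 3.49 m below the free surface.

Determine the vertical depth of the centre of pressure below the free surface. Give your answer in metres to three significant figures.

γ = ρg = 1260 × 9.81 / 1000 = 12.3606 kN/m³.
The centroid lies 3.9/2 = 1.95 m below the top edge, so the centroid depth is h_c = 3.49 + 1.95 = 5.44 m.
A = 2.7 × 3.9 = 10.53 m².
Resultant F = γ·h_c·A = 12.3606 × 5.44 × 10.53 = 708.055 kN.
I_c = b·h³/12 = 2.7 × 3.9³/12 = 13.3468 m⁴.
Centre of pressure: y_p = y_c + I_c/(y_c·A) = 5.44 + 13.3468/(5.44 × 10.53) = 5.44 + 0.232997 = 5.673 m along the plane.

h_p = 5.67 m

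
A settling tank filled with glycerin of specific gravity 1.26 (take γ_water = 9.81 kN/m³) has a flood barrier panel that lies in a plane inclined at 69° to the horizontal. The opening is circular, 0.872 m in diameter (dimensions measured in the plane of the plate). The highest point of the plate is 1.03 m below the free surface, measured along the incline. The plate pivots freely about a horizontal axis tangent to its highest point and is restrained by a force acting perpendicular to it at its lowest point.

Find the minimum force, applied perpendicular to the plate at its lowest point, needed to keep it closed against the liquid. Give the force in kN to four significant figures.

γ = 1.26 × 9.81 = 12.3606 kN/m³.
Let θ = 69° be the plate's angle to the horizontal; measure y along the incline from where the plane meets the free surface. Vertical depth h = y·sinθ with sinθ = 0.933580.
The centroid is at the centre, 0.436 m below the top of the plate, so y_c = 1.03 + 0.436 = 1.466 m and h_c = 1.466 × 0.933580 = 1.36863 m.
A = π(0.436)² = 0.597204 m².
Resultant F = γ·h_c·A = 12.3606 × 1.36863 × 0.597204 = 10.103 kN.
I_c = πr⁴/4 = π × 0.436⁴/4 = 0.0283815 m⁴.
Centre of pressure: y_p = y_c + I_c/(y_c·A) = 1.466 + 0.0283815/(1.466 × 0.597204) = 1.466 + 0.0324174 = 1.49842 m along the plane.
The resultant acts 0.436 + 0.0324174 = 0.468417 m (along the plate) below the hinge at the top edge, so the moment about the hinge is M = F × 0.468417 = 10.103 × 0.468417 = 4.73242 kN·m.
A normal force at the bottom, 0.872 m from the hinge, must supply this moment: P = 4.73242/0.872 = 5.42709 kN.

P ≈ 5.427 kN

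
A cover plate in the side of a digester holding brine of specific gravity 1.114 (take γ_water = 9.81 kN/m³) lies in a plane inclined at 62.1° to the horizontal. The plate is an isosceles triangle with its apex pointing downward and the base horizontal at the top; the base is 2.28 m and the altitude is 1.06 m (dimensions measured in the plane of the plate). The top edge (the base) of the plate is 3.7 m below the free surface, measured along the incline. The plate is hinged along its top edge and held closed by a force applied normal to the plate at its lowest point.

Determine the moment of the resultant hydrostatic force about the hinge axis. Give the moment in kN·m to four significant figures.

γ = 1.114 × 9.81 = 10.92834 kN/m³.
Let θ = 62.1° be the plate's angle to the horizontal; measure y along the incline from where the plane meets the free surface. Vertical depth h = y·sinθ with sinθ = 0.883766.
With the apex down, the centroid sits h/3 = 1.06/3 = 0.353333 m below the base (the top edge), so y_c = 3.7 + 0.353333 = 4.05333 m and h_c = 4.05333 × 0.883766 = 3.5822 m.
A = ½ × 2.28 × 1.06 = 1.2084 m².
Resultant F = γ·h_c·A = 10.92834 × 3.5822 × 1.2084 = 47.3058 kN.
I_c = b·h³/36 = 2.28 × 1.06³/36 = 0.075431 m⁴.
Centre of pressure: y_p = y_c + I_c/(y_c·A) = 4.05333 + 0.075431/(4.05333 × 1.2084) = 4.05333 + 0.0154002 = 4.06873 m along the plane.
The resultant acts 0.353333 + 0.0154002 = 0.368733 m (along the plate) below the hinge at the top edge, so the moment about the hinge is M = F × 0.368733 = 47.3058 × 0.368733 = 17.4432 kN·m.

M ≈ 17.44 kN·m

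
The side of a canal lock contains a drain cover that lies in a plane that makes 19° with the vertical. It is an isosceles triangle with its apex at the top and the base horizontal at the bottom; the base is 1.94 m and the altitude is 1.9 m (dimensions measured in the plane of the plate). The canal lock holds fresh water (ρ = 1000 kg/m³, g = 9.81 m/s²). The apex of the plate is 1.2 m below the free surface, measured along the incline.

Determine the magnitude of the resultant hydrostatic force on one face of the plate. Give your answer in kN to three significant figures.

F ≈ 42.2 kN

γ = ρg = 1000 × 9.81 = 9810 N/m³ = 9.81 kN/m³.
The plate makes 19° with the vertical, i.e. θ = 90° − 19° = 71° to the horizontal. Measuring y along the incline from the free-surface line, vertical depth h = y·sinθ with sinθ = 0.945519.
With the apex up, the centroid sits 2h/3 = 2 × 1.9/3 = 1.26667 m below the apex, so y_c = 1.2 + 1.26667 = 2.46667 m and h_c = 2.46667 × 0.945519 = 2.33228 m.
A = ½ × 1.94 × 1.9 = 1.843 m².
Resultant F = γ·h_c·A = 9.81 × 2.33228 × 1.843 = 42.1672 kN.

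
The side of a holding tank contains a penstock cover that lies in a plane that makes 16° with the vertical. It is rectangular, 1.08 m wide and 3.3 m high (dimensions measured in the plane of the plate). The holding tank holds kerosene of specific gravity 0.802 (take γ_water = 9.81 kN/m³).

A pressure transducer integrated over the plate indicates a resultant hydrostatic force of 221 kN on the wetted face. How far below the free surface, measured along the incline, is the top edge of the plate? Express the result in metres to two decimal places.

y_top ≈ 6.55 m

γ = 0.802 × 9.81 = 7.86762 kN/m³.
A = 1.08 × 3.3 = 3.564 m².
From F = γ·h_c·A, the centroid depth is h_c = 221/(7.86762 × 3.564) = 7.88154 m.
The plate makes 16° with the vertical, i.e. θ = 90° − 16° = 74° to the horizontal. Measuring y along the incline from the free-surface line, vertical depth h = y·sinθ with sinθ = 0.961262.
Along the incline, y_c = h_c/sinθ = 7.88154/0.961262 = 8.19916 m.
The centroid lies 3.3/2 = 1.65 m below the top edge, so the top edge sits at y_top = 8.19916 − 1.65 = 6.54916 m along the incline.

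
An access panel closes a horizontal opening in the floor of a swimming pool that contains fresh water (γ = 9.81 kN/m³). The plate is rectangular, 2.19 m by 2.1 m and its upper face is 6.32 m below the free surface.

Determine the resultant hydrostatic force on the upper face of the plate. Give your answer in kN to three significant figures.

γ = 9.81 kN/m³.
The plate is horizontal, so pressure is uniform at p = γ·h = 9.81 × 6.32 = 61.9992 kN/m².
A = 2.19 × 2.1 = 4.599 m².
F = p·A = 61.9992 × 4.599 = 285.134 kN.

F ≈ 285 kN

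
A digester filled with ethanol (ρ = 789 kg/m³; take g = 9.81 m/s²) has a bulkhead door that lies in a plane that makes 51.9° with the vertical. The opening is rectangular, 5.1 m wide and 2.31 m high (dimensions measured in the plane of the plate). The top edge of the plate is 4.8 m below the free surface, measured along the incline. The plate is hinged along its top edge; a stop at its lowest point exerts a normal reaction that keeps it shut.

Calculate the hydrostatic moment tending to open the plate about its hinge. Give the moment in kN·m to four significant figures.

γ = ρg = 789 × 9.81 / 1000 = 7.74009 kN/m³.
The plate makes 51.9° with the vertical, i.e. θ = 90° − 51.9° = 38.1° to the horizontal. Measuring y along the incline from the free-surface line, vertical depth h = y·sinθ with sinθ = 0.617036.
The centroid lies 2.31/2 = 1.155 m below the top edge, so y_c = 4.8 + 1.155 = 5.955 m and h_c = 5.955 × 0.617036 = 3.67445 m.
A = 5.1 × 2.31 = 11.781 m².
Resultant F = γ·h_c·A = 7.74009 × 3.67445 × 11.781 = 335.058 kN.
I_c = b·h³/12 = 5.1 × 2.31³/12 = 5.23872 m⁴.
Centre of pressure: y_p = y_c + I_c/(y_c·A) = 5.955 + 5.23872/(5.955 × 11.781) = 5.955 + 0.0746726 = 6.02967 m along the plane.
The resultant acts 1.155 + 0.0746726 = 1.22967 m (along the plate) below the hinge at the top edge, so the moment about the hinge is M = F × 1.22967 = 335.058 × 1.22967 = 412.011 kN·m.

M ≈ 412.0 kN·m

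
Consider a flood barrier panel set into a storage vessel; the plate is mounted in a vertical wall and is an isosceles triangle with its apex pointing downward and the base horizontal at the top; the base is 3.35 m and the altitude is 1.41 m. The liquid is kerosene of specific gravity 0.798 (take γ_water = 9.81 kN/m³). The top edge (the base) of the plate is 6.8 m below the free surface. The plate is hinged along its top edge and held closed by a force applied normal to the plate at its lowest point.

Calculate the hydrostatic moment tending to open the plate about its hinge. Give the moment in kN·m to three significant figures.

M ≈ 65.2 kN·m

γ = 0.798 × 9.81 = 7.82838 kN/m³.
With the apex down, the centroid sits h/3 = 1.41/3 = 0.47 m below the base (the top edge), so the centroid depth is h_c = 6.8 + 0.47 = 7.27 m.
A = ½ × 3.35 × 1.41 = 2.36175 m².
Resultant F = γ·h_c·A = 7.82838 × 7.27 × 2.36175 = 134.413 kN.
I_c = b·h³/36 = 3.35 × 1.41³/36 = 0.260855 m⁴.
Centre of pressure: y_p = y_c + I_c/(y_c·A) = 7.27 + 0.260855/(7.27 × 2.36175) = 7.27 + 0.0151926 = 7.28519 m along the plane.
The resultant acts 0.47 + 0.0151926 = 0.485193 m (along the plate) below the hinge at the top edge, so the moment about the hinge is M = F × 0.485193 = 134.413 × 0.485193 = 65.2162 kN·m.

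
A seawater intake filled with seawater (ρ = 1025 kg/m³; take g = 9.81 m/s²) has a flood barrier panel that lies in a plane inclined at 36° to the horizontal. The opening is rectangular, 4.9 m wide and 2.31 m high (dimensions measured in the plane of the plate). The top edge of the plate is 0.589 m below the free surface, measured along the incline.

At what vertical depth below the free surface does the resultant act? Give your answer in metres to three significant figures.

γ = ρg = 1025 × 9.81 / 1000 = 10.05525 kN/m³.
Let θ = 36° be the plate's angle to the horizontal; measure y along the incline from where the plane meets the free surface. Vertical depth h = y·sinθ with sinθ = 0.587785.
The centroid lies 2.31/2 = 1.155 m below the top edge, so y_c = 0.589 + 1.155 = 1.744 m and h_c = 1.744 × 0.587785 = 1.0251 m.
A = 4.9 × 2.31 = 11.319 m².
Resultant F = γ·h_c·A = 10.05525 × 1.0251 × 11.319 = 116.672 kN.
I_c = b·h³/12 = 4.9 × 2.31³/12 = 5.03328 m⁴.
Centre of pressure: y_p = y_c + I_c/(y_c·A) = 1.744 + 5.03328/(1.744 × 11.319) = 1.744 + 0.254974 = 1.99897 m along the plane.
Vertically, h_p = y_p·sinθ = 1.99897 × 0.587785 = 1.17496 m.

h_p = 1.17 m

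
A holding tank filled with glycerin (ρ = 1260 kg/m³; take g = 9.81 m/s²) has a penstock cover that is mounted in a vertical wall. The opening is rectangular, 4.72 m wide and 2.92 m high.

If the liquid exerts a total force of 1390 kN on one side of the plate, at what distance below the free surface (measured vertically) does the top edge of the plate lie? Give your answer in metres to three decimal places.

d_top ≈ 6.699 m

γ = ρg = 1260 × 9.81 / 1000 = 12.3606 kN/m³.
A = 4.72 × 2.92 = 13.7824 m².
From F = γ·h_c·A, the centroid depth is h_c = 1390/(12.3606 × 13.7824) = 8.15925 m.
The centroid lies 2.92/2 = 1.46 m below the top edge, so the top edge sits at h_top = 8.15925 − 1.46 = 6.69925 m below the surface.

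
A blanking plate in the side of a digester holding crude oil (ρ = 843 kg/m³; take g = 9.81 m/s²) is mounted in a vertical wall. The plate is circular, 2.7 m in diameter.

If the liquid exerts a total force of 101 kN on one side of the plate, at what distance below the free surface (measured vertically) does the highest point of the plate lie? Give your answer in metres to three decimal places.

γ = ρg = 843 × 9.81 / 1000 = 8.26983 kN/m³.
A = π(1.35)² = 5.72555 m².
From F = γ·h_c·A, the centroid depth is h_c = 101/(8.26983 × 5.72555) = 2.13308 m.
The centroid is at the centre, 1.35 m below the top of the plate, so the highest point sits at h_top = 2.13308 − 1.35 = 0.78308 m below the surface.

d_top ≈ 0.783 m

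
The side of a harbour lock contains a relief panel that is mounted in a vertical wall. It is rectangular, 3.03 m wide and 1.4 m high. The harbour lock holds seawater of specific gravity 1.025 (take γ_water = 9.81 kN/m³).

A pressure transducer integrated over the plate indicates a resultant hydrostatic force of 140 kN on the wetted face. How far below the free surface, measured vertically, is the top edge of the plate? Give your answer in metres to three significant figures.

d_top ≈ 2.58 m

γ = 1.025 × 9.81 = 10.05525 kN/m³.
A = 3.03 × 1.4 = 4.242 m².
From F = γ·h_c·A, the centroid depth is h_c = 140/(10.05525 × 4.242) = 3.2822 m.
The centroid lies 1.4/2 = 0.7 m below the top edge, so the top edge sits at h_top = 3.2822 − 0.7 = 2.5822 m below the surface.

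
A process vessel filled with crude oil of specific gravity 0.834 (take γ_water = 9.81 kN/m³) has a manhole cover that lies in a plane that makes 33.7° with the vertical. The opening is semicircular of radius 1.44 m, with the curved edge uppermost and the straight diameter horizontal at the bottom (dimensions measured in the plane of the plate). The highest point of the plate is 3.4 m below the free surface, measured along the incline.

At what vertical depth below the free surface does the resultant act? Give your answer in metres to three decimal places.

h_p = 3.547 m

γ = 0.834 × 9.81 = 8.18154 kN/m³.
The plate makes 33.7° with the vertical, i.e. θ = 90° − 33.7° = 56.3° to the horizontal. Measuring y along the incline from the free-surface line, vertical depth h = y·sinθ with sinθ = 0.831954.
The centroid lies 4r/(3π) = 0.611155 m above the diameter, so r − 4r/(3π) = 1.44 − 0.611155 = 0.828845 m below the topmost point, so y_c = 3.4 + 0.828845 = 4.22884 m and h_c = 4.22884 × 0.831954 = 3.5182 m.
A = πr²/2 = π × 1.44²/2 = 3.2572 m².
Resultant F = γ·h_c·A = 8.18154 × 3.5182 × 3.2572 = 93.7562 kN.
I_c = (π/8 − 8/(9π))·r⁴ = 0.109757 × 1.44⁴ = 0.471935 m⁴.
Centre of pressure: y_p = y_c + I_c/(y_c·A) = 4.22884 + 0.471935/(4.22884 × 3.2572) = 4.22884 + 0.0342623 = 4.2631 m along the plane.
Vertically, h_p = y_p·sinθ = 4.2631 × 0.831954 = 3.5467 m.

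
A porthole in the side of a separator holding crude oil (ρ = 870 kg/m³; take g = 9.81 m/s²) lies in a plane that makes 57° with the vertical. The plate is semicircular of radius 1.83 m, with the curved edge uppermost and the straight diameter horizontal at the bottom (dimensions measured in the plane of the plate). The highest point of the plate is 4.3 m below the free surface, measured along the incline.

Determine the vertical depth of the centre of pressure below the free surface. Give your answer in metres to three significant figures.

γ = ρg = 870 × 9.81 / 1000 = 8.5347 kN/m³.
The plate makes 57° with the vertical, i.e. θ = 90° − 57° = 33° to the horizontal. Measuring y along the incline from the free-surface line, vertical depth h = y·sinθ with sinθ = 0.544639.
The centroid lies 4r/(3π) = 0.776676 m above the diameter, so r − 4r/(3π) = 1.83 − 0.776676 = 1.05332 m below the topmost point, so y_c = 4.3 + 1.05332 = 5.35332 m and h_c = 5.35332 × 0.544639 = 2.91563 m.
A = πr²/2 = π × 1.83²/2 = 5.26044 m².
Resultant F = γ·h_c·A = 8.5347 × 2.91563 × 5.26044 = 130.901 kN.
I_c = (π/8 − 8/(9π))·r⁴ = 0.109757 × 1.83⁴ = 1.23094 m⁴.
Centre of pressure: y_p = y_c + I_c/(y_c·A) = 5.35332 + 1.23094/(5.35332 × 5.26044) = 5.35332 + 0.0437111 = 5.39703 m along the plane.
Vertically, h_p = y_p·sinθ = 5.39703 × 0.544639 = 2.93943 m.

h_p = 2.94 m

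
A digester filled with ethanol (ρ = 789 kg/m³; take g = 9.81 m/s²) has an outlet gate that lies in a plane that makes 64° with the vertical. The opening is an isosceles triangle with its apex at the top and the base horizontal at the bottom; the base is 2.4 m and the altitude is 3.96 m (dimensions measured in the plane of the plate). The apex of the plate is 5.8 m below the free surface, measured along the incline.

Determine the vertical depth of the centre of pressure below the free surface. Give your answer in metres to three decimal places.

h_p = 3.745 m

γ = ρg = 789 × 9.81 / 1000 = 7.74009 kN/m³.
The plate makes 64° with the vertical, i.e. θ = 90° − 64° = 26° to the horizontal. Measuring y along the incline from the free-surface line, vertical depth h = y·sinθ with sinθ = 0.438371.
With the apex up, the centroid sits 2h/3 = 2 × 3.96/3 = 2.64 m below the apex, so y_c = 5.8 + 2.64 = 8.44 m and h_c = 8.44 × 0.438371 = 3.69985 m.
A = ½ × 2.4 × 3.96 = 4.752 m².
Resultant F = γ·h_c·A = 7.74009 × 3.69985 × 4.752 = 136.084 kN.
I_c = b·h³/36 = 2.4 × 3.96³/36 = 4.13994 m⁴.
Centre of pressure: y_p = y_c + I_c/(y_c·A) = 8.44 + 4.13994/(8.44 × 4.752) = 8.44 + 0.103223 = 8.54322 m along the plane.
Vertically, h_p = y_p·sinθ = 8.54322 × 0.438371 = 3.7451 m.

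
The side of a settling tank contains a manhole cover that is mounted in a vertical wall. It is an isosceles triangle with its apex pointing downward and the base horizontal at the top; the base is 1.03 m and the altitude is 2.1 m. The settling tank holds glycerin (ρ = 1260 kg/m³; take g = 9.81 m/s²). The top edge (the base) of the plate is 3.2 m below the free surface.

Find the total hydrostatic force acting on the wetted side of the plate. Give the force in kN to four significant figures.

F ≈ 52.14 kN

γ = ρg = 1260 × 9.81 / 1000 = 12.3606 kN/m³.
With the apex down, the centroid sits h/3 = 2.1/3 = 0.7 m below the base (the top edge), so the centroid depth is h_c = 3.2 + 0.7 = 3.9 m.
A = ½ × 1.03 × 2.1 = 1.0815 m².
Resultant F = γ·h_c·A = 12.3606 × 3.9 × 1.0815 = 52.1352 kN.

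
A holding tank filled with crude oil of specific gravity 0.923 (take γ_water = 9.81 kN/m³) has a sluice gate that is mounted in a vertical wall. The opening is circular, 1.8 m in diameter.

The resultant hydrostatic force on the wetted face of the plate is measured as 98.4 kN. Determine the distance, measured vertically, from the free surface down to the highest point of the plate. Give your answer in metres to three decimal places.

d_top ≈ 3.371 m

γ = 0.923 × 9.81 = 9.05463 kN/m³.
A = π(0.9)² = 2.54469 m².
From F = γ·h_c·A, the centroid depth is h_c = 98.4/(9.05463 × 2.54469) = 4.27061 m.
The centroid is at the centre, 0.9 m below the top of the plate, so the highest point sits at h_top = 4.27061 − 0.9 = 3.37061 m below the surface.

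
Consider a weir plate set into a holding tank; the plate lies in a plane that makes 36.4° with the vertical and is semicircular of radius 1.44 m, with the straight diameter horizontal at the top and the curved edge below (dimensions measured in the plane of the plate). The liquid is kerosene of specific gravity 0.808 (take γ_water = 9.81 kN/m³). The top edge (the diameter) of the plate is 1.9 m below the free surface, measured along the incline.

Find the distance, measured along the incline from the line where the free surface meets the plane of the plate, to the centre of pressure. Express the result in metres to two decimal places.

γ = 0.808 × 9.81 = 7.92648 kN/m³.
The plate makes 36.4° with the vertical, i.e. θ = 90° − 36.4° = 53.6° to the horizontal. Measuring y along the incline from the free-surface line, vertical depth h = y·sinθ with sinθ = 0.804894.
The centroid of a semicircle lies 4r/(3π) = 0.611155 m from the diameter, here below the top edge, so y_c = 1.9 + 0.611155 = 2.51116 m and h_c = 2.51116 × 0.804894 = 2.02122 m.
A = πr²/2 = π × 1.44²/2 = 3.2572 m².
Resultant F = γ·h_c·A = 7.92648 × 2.02122 × 3.2572 = 52.1841 kN.
I_c = (π/8 − 8/(9π))·r⁴ = 0.109757 × 1.44⁴ = 0.471935 m⁴.
Centre of pressure: y_p = y_c + I_c/(y_c·A) = 2.51116 + 0.471935/(2.51116 × 3.2572) = 2.51116 + 0.0576983 = 2.56886 m along the plane.

y_p = 2.57 m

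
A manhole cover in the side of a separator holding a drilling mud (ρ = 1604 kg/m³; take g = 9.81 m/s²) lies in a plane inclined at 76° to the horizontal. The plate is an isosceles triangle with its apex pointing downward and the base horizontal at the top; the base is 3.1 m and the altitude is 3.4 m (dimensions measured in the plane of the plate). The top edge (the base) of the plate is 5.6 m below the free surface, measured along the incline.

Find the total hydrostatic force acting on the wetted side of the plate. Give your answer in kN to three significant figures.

F ≈ 542 kN

γ = ρg = 1604 × 9.81 / 1000 = 15.73524 kN/m³.
Let θ = 76° be the plate's angle to the horizontal; measure y along the incline from where the plane meets the free surface. Vertical depth h = y·sinθ with sinθ = 0.970296.
With the apex down, the centroid sits h/3 = 3.4/3 = 1.13333 m below the base (the top edge), so y_c = 5.6 + 1.13333 = 6.73333 m and h_c = 6.73333 × 0.970296 = 6.53332 m.
A = ½ × 3.1 × 3.4 = 5.27 m².
Resultant F = γ·h_c·A = 15.73524 × 6.53332 × 5.27 = 541.774 kN.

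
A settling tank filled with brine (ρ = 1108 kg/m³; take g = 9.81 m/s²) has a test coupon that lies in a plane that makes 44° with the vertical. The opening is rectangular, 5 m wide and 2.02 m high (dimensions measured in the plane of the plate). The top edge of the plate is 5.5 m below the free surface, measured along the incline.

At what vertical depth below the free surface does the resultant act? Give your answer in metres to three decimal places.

γ = ρg = 1108 × 9.81 / 1000 = 10.86948 kN/m³.
The plate makes 44° with the vertical, i.e. θ = 90° − 44° = 46° to the horizontal. Measuring y along the incline from the free-surface line, vertical depth h = y·sinθ with sinθ = 0.719340.
The centroid lies 2.02/2 = 1.01 m below the top edge, so y_c = 5.5 + 1.01 = 6.51 m and h_c = 6.51 × 0.719340 = 4.6829 m.
A = 5 × 2.02 = 10.1 m².
Resultant F = γ·h_c·A = 10.86948 × 4.6829 × 10.1 = 514.097 kN.
I_c = b·h³/12 = 5 × 2.02³/12 = 3.43434 m⁴.
Centre of pressure: y_p = y_c + I_c/(y_c·A) = 6.51 + 3.43434/(6.51 × 10.1) = 6.51 + 0.0522325 = 6.56223 m along the plane.
Vertically, h_p = y_p·sinθ = 6.56223 × 0.719340 = 4.72047 m.

h_p = 4.720 m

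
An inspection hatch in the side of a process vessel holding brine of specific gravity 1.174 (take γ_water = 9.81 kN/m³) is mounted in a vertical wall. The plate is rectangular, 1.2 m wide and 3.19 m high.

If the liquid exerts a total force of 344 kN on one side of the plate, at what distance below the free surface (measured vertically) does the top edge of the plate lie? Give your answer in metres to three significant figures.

γ = 1.174 × 9.81 = 11.51694 kN/m³.
A = 1.2 × 3.19 = 3.828 m².
From F = γ·h_c·A, the centroid depth is h_c = 344/(11.51694 × 3.828) = 7.80278 m.
The centroid lies 3.19/2 = 1.595 m below the top edge, so the top edge sits at h_top = 7.80278 − 1.595 = 6.20778 m below the surface.

d_top ≈ 6.21 m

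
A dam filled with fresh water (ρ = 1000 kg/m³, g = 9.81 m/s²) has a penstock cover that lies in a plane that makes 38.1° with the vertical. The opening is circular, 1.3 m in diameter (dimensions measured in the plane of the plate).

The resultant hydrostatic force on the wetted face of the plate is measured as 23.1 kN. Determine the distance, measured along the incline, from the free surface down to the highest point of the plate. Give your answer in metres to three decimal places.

γ = ρg = 1000 × 9.81 = 9810 N/m³ = 9.81 kN/m³.
A = π(0.65)² = 1.32732 m².
From F = γ·h_c·A, the centroid depth is h_c = 23.1/(9.81 × 1.32732) = 1.77406 m.
The plate makes 38.1° with the vertical, i.e. θ = 90° − 38.1° = 51.9° to the horizontal. Measuring y along the incline from the free-surface line, vertical depth h = y·sinθ with sinθ = 0.786935.
Along the incline, y_c = h_c/sinθ = 1.77406/0.786935 = 2.25439 m.
The centroid is at the centre, 0.65 m below the top of the plate, so the highest point sits at y_top = 2.25439 − 0.65 = 1.60439 m along the incline.

y_top ≈ 1.604 m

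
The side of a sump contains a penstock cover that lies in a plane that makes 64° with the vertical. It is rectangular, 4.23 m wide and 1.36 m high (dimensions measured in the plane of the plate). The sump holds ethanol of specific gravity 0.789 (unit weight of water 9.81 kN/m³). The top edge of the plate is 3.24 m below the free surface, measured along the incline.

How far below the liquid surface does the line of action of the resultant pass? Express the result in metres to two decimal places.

γ = 0.789 × 9.81 = 7.74009 kN/m³.
The plate makes 64° with the vertical, i.e. θ = 90° − 64° = 26° to the horizontal. Measuring y along the incline from the free-surface line, vertical depth h = y·sinθ with sinθ = 0.438371.
The centroid lies 1.36/2 = 0.68 m below the top edge, so y_c = 3.24 + 0.68 = 3.92 m and h_c = 3.92 × 0.438371 = 1.71841 m.
A = 4.23 × 1.36 = 5.7528 m².
Resultant F = γ·h_c·A = 7.74009 × 1.71841 × 5.7528 = 76.516 kN.
I_c = b·h³/12 = 4.23 × 1.36³/12 = 0.886698 m⁴.
Centre of pressure: y_p = y_c + I_c/(y_c·A) = 3.92 + 0.886698/(3.92 × 5.7528) = 3.92 + 0.0393197 = 3.95932 m along the plane.
Vertically, h_p = y_p·sinθ = 3.95932 × 0.438371 = 1.73565 m.

h_p = 1.74 m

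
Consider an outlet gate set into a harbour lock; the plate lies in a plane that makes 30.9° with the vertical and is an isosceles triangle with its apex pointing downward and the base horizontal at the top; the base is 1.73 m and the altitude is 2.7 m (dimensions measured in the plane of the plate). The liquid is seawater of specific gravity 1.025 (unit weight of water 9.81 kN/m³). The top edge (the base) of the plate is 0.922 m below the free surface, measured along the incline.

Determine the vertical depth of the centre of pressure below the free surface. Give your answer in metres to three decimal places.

h_p = 1.754 m

γ = 1.025 × 9.81 = 10.05525 kN/m³.
The plate makes 30.9° with the vertical, i.e. θ = 90° − 30.9° = 59.1° to the horizontal. Measuring y along the incline from the free-surface line, vertical depth h = y·sinθ with sinθ = 0.858065.
With the apex down, the centroid sits h/3 = 2.7/3 = 0.9 m below the base (the top edge), so y_c = 0.922 + 0.9 = 1.822 m and h_c = 1.822 × 0.858065 = 1.56339 m.
A = ½ × 1.73 × 2.7 = 2.3355 m².
Resultant F = γ·h_c·A = 10.05525 × 1.56339 × 2.3355 = 36.7147 kN.
I_c = b·h³/36 = 1.73 × 2.7³/36 = 0.945878 m⁴.
Centre of pressure: y_p = y_c + I_c/(y_c·A) = 1.822 + 0.945878/(1.822 × 2.3355) = 1.822 + 0.222283 = 2.04428 m along the plane.
Vertically, h_p = y_p·sinθ = 2.04428 × 0.858065 = 1.75413 m.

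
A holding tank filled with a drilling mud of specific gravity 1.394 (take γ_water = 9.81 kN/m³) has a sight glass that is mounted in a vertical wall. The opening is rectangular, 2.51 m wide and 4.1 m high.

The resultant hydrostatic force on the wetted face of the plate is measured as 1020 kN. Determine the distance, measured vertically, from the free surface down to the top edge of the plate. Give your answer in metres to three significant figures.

d_top ≈ 5.20 m

γ = 1.394 × 9.81 = 13.67514 kN/m³.
A = 2.51 × 4.1 = 10.291 m².
From F = γ·h_c·A, the centroid depth is h_c = 1020/(13.67514 × 10.291) = 7.24788 m.
The centroid lies 4.1/2 = 2.05 m below the top edge, so the top edge sits at h_top = 7.24788 − 2.05 = 5.19788 m below the surface.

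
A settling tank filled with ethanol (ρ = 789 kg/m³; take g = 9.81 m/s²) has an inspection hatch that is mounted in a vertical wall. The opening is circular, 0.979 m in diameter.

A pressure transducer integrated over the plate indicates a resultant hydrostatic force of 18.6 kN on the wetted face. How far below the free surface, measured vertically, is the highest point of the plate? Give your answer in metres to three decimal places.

γ = ρg = 789 × 9.81 / 1000 = 7.74009 kN/m³.
A = π(0.4895)² = 0.752758 m².
From F = γ·h_c·A, the centroid depth is h_c = 18.6/(7.74009 × 0.752758) = 3.19236 m.
The centroid is at the centre, 0.4895 m below the top of the plate, so the highest point sits at h_top = 3.19236 − 0.4895 = 2.70286 m below the surface.

d_top ≈ 2.703 m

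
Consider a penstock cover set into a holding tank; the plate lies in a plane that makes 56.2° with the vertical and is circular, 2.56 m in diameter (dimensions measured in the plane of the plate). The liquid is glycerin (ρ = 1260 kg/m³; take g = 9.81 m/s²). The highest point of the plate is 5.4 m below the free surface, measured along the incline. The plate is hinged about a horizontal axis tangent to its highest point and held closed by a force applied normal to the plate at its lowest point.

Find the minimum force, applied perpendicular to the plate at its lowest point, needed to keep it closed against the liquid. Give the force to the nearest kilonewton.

P ≈ 124 kN

γ = ρg = 1260 × 9.81 / 1000 = 12.3606 kN/m³.
The plate makes 56.2° with the vertical, i.e. θ = 90° − 56.2° = 33.8° to the horizontal. Measuring y along the incline from the free-surface line, vertical depth h = y·sinθ with sinθ = 0.556296.
The centroid is at the centre, 1.28 m below the top of the plate, so y_c = 5.4 + 1.28 = 6.68 m and h_c = 6.68 × 0.556296 = 3.71606 m.
A = π(1.28)² = 5.14719 m².
Resultant F = γ·h_c·A = 12.3606 × 3.71606 × 5.14719 = 236.424 kN.
I_c = πr⁴/4 = π × 1.28⁴/4 = 2.10829 m⁴.
Centre of pressure: y_p = y_c + I_c/(y_c·A) = 6.68 + 2.10829/(6.68 × 5.14719) = 6.68 + 0.0613174 = 6.74132 m along the plane.
The resultant acts 1.28 + 0.0613174 = 1.34132 m (along the plate) below the hinge at the top edge, so the moment about the hinge is M = F × 1.34132 = 236.424 × 1.34132 = 317.12 kN·m.
A normal force at the bottom, 2.56 m from the hinge, must supply this moment: P = 317.12/2.56 = 123.875 kN.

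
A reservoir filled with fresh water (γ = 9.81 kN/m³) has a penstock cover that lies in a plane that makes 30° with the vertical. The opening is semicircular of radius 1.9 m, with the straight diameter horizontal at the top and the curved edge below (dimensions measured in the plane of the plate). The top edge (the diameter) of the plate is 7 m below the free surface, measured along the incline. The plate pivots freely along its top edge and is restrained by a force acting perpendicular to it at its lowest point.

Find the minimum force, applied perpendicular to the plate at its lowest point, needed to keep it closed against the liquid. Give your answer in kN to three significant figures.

γ = 9.81 kN/m³.
The plate makes 30° with the vertical, i.e. θ = 90° − 30° = 60° to the horizontal. Measuring y along the incline from the free-surface line, vertical depth h = y·sinθ with sinθ = 0.866025.
The centroid of a semicircle lies 4r/(3π) = 0.806385 m from the diameter, here below the top edge, so y_c = 7 + 0.806385 = 7.80638 m and h_c = 7.80638 × 0.866025 = 6.76052 m.
A = πr²/2 = π × 1.9²/2 = 5.67057 m².
Resultant F = γ·h_c·A = 9.81 × 6.76052 × 5.67057 = 376.076 kN.
I_c = (π/8 − 8/(9π))·r⁴ = 0.109757 × 1.9⁴ = 1.43036 m⁴.
Centre of pressure: y_p = y_c + I_c/(y_c·A) = 7.80638 + 1.43036/(7.80638 × 5.67057) = 7.80638 + 0.0323124 = 7.83869 m along the plane.
The resultant acts 0.806385 + 0.0323124 = 0.838697 m (along the plate) below the hinge at the top edge, so the moment about the hinge is M = F × 0.838697 = 376.076 × 0.838697 = 315.414 kN·m.
A normal force at the bottom, 1.9 m from the hinge, must supply this moment: P = 315.414/1.9 = 166.007 kN.

P ≈ 166 kN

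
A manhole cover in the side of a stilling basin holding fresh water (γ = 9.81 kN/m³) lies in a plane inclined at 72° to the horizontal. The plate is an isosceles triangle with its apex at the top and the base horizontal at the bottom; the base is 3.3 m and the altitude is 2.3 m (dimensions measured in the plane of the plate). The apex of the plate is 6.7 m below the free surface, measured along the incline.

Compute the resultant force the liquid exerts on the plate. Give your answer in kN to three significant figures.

γ = 9.81 kN/m³.
Let θ = 72° be the plate's angle to the horizontal; measure y along the incline from where the plane meets the free surface. Vertical depth h = y·sinθ with sinθ = 0.951057.
With the apex up, the centroid sits 2h/3 = 2 × 2.3/3 = 1.53333 m below the apex, so y_c = 6.7 + 1.53333 = 8.23333 m and h_c = 8.23333 × 0.951057 = 7.83037 m.
A = ½ × 3.3 × 2.3 = 3.795 m².
Resultant F = γ·h_c·A = 9.81 × 7.83037 × 3.795 = 291.516 kN.

F ≈ 292 kN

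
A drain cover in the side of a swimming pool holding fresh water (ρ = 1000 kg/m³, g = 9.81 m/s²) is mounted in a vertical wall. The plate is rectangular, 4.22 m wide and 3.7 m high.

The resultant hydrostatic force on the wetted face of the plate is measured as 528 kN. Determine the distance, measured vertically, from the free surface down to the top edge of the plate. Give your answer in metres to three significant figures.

d_top ≈ 1.60 m

γ = ρg = 1000 × 9.81 = 9810 N/m³ = 9.81 kN/m³.
A = 4.22 × 3.7 = 15.614 m².
From F = γ·h_c·A, the centroid depth is h_c = 528/(9.81 × 15.614) = 3.44708 m.
The centroid lies 3.7/2 = 1.85 m below the top edge, so the top edge sits at h_top = 3.44708 − 1.85 = 1.59708 m below the surface.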